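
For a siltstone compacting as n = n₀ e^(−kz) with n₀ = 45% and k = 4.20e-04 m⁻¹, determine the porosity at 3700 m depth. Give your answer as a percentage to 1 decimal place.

Working in km (1 km = 1000 m; k in km⁻¹ = k in m⁻¹ × 1000):
n = n₀·exp(−k·z) = 0.45 × exp(−0.42 × 3.7) = 0.45 × exp(−1.554)
  = 0.45 × 0.2114 = 0.0951

9.5%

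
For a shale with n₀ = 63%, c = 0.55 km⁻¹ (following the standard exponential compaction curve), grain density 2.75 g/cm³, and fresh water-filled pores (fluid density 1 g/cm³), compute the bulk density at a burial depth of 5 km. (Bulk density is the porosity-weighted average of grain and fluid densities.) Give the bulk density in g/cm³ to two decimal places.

Porosity at depth: n = 0.63·exp(−0.55×5) = 0.63×0.0639 = 0.0403
Bulk density: ρ_b = (1−n)ρ_g + n·ρ_f = 0.9597×2.75 + 0.0403×1
       = 2.639 + 0.040 = 2.680 g/cm³

2.68 g/cm³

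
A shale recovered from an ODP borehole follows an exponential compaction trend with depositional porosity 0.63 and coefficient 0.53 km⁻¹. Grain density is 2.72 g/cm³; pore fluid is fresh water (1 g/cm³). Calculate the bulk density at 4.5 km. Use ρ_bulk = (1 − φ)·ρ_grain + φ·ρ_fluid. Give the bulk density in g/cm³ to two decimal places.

2.62 g/cm³

Porosity at depth: φ = 0.63·exp(−0.53×4.5) = 0.63×0.0921 = 0.0580
Bulk density: ρ_b = (1−φ)ρ_g + φ·ρ_f = 0.9420×2.72 + 0.0580×1
       = 2.562 + 0.058 = 2.620 g/cm³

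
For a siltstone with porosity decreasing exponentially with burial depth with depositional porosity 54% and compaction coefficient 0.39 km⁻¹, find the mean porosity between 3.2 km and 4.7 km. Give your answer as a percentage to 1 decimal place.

11.7%

⟨φ⟩ = (1/(Z₂−Z₁)) ∫ φ₀ e^(−βZ) dZ = φ₀·(e^(−β·Z₁) − e^(−β·Z₂)) / (β·(Z₂−Z₁))
e^(−0.39×3.2) = 0.2871; e^(−0.39×4.7) = 0.1599
⟨φ⟩ = 0.54 × (0.2871 − 0.1599) / (0.39 × 1.5) = 0.54 × 0.2173 = 0.1174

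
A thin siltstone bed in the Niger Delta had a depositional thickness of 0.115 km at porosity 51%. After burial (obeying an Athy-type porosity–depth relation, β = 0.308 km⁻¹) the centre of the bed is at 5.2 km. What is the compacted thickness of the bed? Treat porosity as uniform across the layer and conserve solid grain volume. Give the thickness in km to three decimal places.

Porosity at 5.2 km: φ = 0.51·exp(−0.308×5.2) = 0.1028
Solid-volume conservation: h(1−φ) = h₀(1−φ₀) ⇒ h = h₀·(1−φ₀)/(1−φ)
h = 0.115 × (1 − 0.51)/(1 − 0.1028) = 0.115 × 0.5461 = 0.0628 km

0.063 km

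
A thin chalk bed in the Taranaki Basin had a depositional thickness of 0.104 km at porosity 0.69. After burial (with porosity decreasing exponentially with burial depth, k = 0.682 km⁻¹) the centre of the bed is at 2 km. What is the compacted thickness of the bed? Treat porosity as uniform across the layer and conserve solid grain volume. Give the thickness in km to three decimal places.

0.039 km

Porosity at 2 km: phi = 0.69·exp(−0.682×2) = 0.1764
Solid-volume conservation: h(1−phi) = h₀(1−phi₀) ⇒ h = h₀·(1−phi₀)/(1−phi)
h = 0.104 × (1 − 0.69)/(1 − 0.1764) = 0.104 × 0.3764 = 0.0391 km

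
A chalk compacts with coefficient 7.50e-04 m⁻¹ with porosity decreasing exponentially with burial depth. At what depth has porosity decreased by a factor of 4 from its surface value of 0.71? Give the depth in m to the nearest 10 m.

1850 m

Working in km (1 km = 1000 m; k in km⁻¹ = k in m⁻¹ × 1000):
φ/φ₀ = 1/4 ⇒ exp(−k·z) = 1/4 ⇒ z = ln(4) / k
z = 1.3863 / 0.75 = 1.848 km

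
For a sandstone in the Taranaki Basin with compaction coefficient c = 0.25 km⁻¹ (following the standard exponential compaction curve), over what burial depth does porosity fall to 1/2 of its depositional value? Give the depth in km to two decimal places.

φ/φ₀ = 1/2 ⇒ exp(−c·d) = 1/2 ⇒ d = ln(2) / c
d = 0.6931 / 0.25 = 2.773 km

2.77 km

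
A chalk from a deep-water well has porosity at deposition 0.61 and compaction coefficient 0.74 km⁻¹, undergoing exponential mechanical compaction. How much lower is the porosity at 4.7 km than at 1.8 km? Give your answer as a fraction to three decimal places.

0.142

φ(1.8) = 0.61·e^(−0.74×1.8) = 0.1610
φ(4.7) = 0.61·e^(−0.74×4.7) = 0.0188
Δφ = 0.1610 − 0.0188 = 0.1422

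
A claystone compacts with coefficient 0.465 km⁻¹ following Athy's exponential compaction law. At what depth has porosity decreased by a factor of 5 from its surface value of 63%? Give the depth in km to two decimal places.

3.46 km

n/n₀ = 1/5 ⇒ exp(−k·d) = 1/5 ⇒ d = ln(5) / k
d = 1.6094 / 0.465 = 3.461 km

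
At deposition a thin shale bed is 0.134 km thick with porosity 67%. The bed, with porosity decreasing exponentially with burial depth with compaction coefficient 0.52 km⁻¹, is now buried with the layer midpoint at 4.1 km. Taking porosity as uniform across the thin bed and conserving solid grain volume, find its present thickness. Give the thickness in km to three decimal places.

Porosity at 4.1 km: phi = 0.67·exp(−0.52×4.1) = 0.0795
Solid-volume conservation: h(1−phi) = h₀(1−phi₀) ⇒ h = h₀·(1−phi₀)/(1−phi)
h = 0.134 × (1 − 0.67)/(1 − 0.0795) = 0.134 × 0.3585 = 0.0480 km

0.048 km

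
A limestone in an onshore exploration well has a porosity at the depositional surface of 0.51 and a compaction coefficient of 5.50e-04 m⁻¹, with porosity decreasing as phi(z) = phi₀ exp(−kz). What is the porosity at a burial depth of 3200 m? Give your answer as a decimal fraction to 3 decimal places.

Working in km (1 km = 1000 m; k in km⁻¹ = k in m⁻¹ × 1000):
phi = phi₀·exp(−k·z) = 0.51 × exp(−0.55 × 3.2) = 0.51 × exp(−1.76)
  = 0.51 × 0.1720 = 0.0877

0.088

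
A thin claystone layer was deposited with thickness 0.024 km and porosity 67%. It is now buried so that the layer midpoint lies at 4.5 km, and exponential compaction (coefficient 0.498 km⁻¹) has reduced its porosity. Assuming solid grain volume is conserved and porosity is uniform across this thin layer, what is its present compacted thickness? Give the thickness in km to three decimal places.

0.009 km

Porosity at 4.5 km: phi = 0.67·exp(−0.498×4.5) = 0.0713
Solid-volume conservation: h(1−phi) = h₀(1−phi₀) ⇒ h = h₀·(1−phi₀)/(1−phi)
h = 0.024 × (1 − 0.67)/(1 − 0.0713) = 0.024 × 0.3553 = 0.0085 km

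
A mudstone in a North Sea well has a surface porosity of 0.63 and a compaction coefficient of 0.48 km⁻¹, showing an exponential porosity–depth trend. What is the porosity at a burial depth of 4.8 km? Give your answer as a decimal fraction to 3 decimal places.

0.063

n = n₀·exp(−c·z) = 0.63 × exp(−0.48 × 4.8) = 0.63 × exp(−2.304)
  = 0.63 × 0.0999 = 0.0629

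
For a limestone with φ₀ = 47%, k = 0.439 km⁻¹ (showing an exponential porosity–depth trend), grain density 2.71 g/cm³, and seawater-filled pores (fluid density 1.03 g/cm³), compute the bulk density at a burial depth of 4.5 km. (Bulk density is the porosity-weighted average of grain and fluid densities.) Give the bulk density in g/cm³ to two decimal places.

Porosity at depth: φ = 0.47·exp(−0.439×4.5) = 0.47×0.1387 = 0.0652
Bulk density: ρ_b = (1−φ)ρ_g + φ·ρ_f = 0.9348×2.71 + 0.0652×1.03
       = 2.533 + 0.067 = 2.600 g/cm³

2.60 g/cm³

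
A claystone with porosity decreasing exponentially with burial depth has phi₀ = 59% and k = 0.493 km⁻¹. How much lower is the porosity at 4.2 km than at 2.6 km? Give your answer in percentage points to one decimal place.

phi(2.6) = 0.59·e^(−0.493×2.6) = 0.1637
phi(4.2) = 0.59·e^(−0.493×4.2) = 0.0744
Δphi = 0.1637 − 0.0744 = 0.0893

8.9 percentage points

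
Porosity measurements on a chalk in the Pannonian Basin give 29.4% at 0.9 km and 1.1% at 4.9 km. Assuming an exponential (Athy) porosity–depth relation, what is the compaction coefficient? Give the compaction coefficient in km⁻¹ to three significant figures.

Athy: n(z) = n₀ e^(−cz) ⇒ n₁/n₂ = e^{c(z₂−z₁)} ⇒ c = ln(n₁/n₂)/(z₂−z₁)
c = ln(0.294/0.011) / (4.9 − 0.9) = ln(26.73) / 4 = 3.2857 / 4 = 0.8214 km⁻¹

0.821 km⁻¹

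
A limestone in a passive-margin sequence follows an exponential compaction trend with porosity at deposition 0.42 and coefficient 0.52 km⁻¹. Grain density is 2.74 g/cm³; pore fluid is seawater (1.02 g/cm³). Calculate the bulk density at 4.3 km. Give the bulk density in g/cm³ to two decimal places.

2.66 g/cm³

Porosity at depth: n = 0.42·exp(−0.52×4.3) = 0.42×0.1069 = 0.0449
Bulk density: ρ_b = (1−n)ρ_g + n·ρ_f = 0.9551×2.74 + 0.0449×1.02
       = 2.617 + 0.046 = 2.663 g/cm³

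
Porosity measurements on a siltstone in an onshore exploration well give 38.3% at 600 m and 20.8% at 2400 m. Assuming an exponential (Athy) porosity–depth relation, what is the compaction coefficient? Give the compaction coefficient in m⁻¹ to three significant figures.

0.000339 m⁻¹

Working in km (1 km = 1000 m; k in km⁻¹ = k in m⁻¹ × 1000):
Athy: n(z) = n₀ e^(−kz) ⇒ n₁/n₂ = e^{k(z₂−z₁)} ⇒ k = ln(n₁/n₂)/(z₂−z₁)
k = ln(0.383/0.208) / (2.4 − 0.6) = ln(1.841) / 1.8 = 0.6105 / 1.8 = 0.3392 km⁻¹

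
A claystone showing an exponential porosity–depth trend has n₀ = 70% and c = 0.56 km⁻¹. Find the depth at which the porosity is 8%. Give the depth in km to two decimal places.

3.87 km

Invert Athy's law: Z = ln(n₀/n) / c
Z = ln(0.7/0.08) / 0.56 = ln(8.75) / 0.56 = 2.1691 / 0.56 = 3.873 km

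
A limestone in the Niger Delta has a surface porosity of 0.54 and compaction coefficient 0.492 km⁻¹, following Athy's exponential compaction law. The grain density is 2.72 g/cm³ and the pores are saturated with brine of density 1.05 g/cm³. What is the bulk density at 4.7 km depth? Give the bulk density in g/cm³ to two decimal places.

Porosity at depth: n = 0.54·exp(−0.492×4.7) = 0.54×0.0990 = 0.0535
Bulk density: ρ_b = (1−n)ρ_g + n·ρ_f = 0.9465×2.72 + 0.0535×1.05
       = 2.575 + 0.056 = 2.631 g/cm³

2.63 g/cm³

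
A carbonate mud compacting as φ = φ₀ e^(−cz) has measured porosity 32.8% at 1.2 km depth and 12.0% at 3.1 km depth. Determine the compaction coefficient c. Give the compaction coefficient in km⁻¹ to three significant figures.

Athy: φ(z) = φ₀ e^(−cz) ⇒ φ₁/φ₂ = e^{c(z₂−z₁)} ⇒ c = ln(φ₁/φ₂)/(z₂−z₁)
c = ln(0.328/0.12) / (3.1 − 1.2) = ln(2.733) / 1.9 = 1.0055 / 1.9 = 0.5292 km⁻¹

0.529 km⁻¹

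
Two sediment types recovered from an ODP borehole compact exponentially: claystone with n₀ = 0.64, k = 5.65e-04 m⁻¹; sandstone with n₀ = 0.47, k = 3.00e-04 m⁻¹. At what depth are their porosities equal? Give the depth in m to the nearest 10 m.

Working in km (1 km = 1000 m; k in km⁻¹ = k in m⁻¹ × 1000):
Set n₀ₐ e^(−kₐz) = n₀ᵦ e^(−kᵦz) ⇒ ln(n₀ₐ/n₀ᵦ) = (kₐ − kᵦ)·z
z = ln(0.64/0.47) / (0.565 − 0.3) = 0.3087 / 0.265 = 1.165 km

1170 m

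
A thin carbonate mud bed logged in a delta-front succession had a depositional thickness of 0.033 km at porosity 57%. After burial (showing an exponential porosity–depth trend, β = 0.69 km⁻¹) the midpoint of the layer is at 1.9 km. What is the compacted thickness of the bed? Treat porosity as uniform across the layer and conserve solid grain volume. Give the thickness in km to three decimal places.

Porosity at 1.9 km: n = 0.57·exp(−0.69×1.9) = 0.1536
Solid-volume conservation: h(1−n) = h₀(1−n₀) ⇒ h = h₀·(1−n₀)/(1−n)
h = 0.033 × (1 − 0.57)/(1 − 0.1536) = 0.033 × 0.5081 = 0.0168 km

0.017 km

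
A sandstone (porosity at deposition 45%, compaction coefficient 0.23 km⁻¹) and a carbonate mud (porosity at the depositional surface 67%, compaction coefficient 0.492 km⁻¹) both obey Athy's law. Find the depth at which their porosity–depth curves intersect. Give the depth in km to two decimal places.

Set phi₀ₐ e^(−kₐz) = phi₀ᵦ e^(−kᵦz) ⇒ ln(phi₀ₐ/phi₀ᵦ) = (kₐ − kᵦ)·z
z = ln(0.45/0.67) / (0.23 − 0.492) = -0.3980 / -0.262 = 1.519 km

1.52 km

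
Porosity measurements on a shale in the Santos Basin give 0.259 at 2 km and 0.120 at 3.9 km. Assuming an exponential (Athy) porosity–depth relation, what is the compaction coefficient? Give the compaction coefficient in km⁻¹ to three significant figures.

Athy: n(z) = n₀ e^(−kz) ⇒ n₁/n₂ = e^{k(z₂−z₁)} ⇒ k = ln(n₁/n₂)/(z₂−z₁)
k = ln(0.259/0.12) / (3.9 − 2) = ln(2.158) / 1.9 = 0.7693 / 1.9 = 0.4049 km⁻¹

0.405 km⁻¹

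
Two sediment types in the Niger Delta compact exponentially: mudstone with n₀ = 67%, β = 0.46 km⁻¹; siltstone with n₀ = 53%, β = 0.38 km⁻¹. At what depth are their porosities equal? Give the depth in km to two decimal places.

Set n₀ₐ e^(−βₐz) = n₀ᵦ e^(−βᵦz) ⇒ ln(n₀ₐ/n₀ᵦ) = (βₐ − βᵦ)·z
z = ln(0.67/0.53) / (0.46 − 0.38) = 0.2344 / 0.08 = 2.930 km

2.93 km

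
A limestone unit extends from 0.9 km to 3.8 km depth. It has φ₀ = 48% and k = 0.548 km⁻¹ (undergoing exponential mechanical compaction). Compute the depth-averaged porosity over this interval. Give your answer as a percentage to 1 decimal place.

⟨φ⟩ = (1/(Z₂−Z₁)) ∫ φ₀ e^(−kZ) dZ = φ₀·(e^(−k·Z₁) − e^(−k·Z₂)) / (k·(Z₂−Z₁))
e^(−0.548×0.9) = 0.6107; e^(−0.548×3.8) = 0.1246
⟨φ⟩ = 0.48 × (0.6107 − 0.1246) / (0.548 × 2.9) = 0.48 × 0.3058 = 0.1468

14.7%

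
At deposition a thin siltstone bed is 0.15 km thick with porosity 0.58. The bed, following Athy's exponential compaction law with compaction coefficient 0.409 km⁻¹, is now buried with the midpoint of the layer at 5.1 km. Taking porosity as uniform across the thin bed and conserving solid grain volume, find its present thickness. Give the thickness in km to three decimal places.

0.068 km

Porosity at 5.1 km: n = 0.58·exp(−0.409×5.1) = 0.0720
Solid-volume conservation: h(1−n) = h₀(1−n₀) ⇒ h = h₀·(1−n₀)/(1−n)
h = 0.15 × (1 − 0.58)/(1 − 0.0720) = 0.15 × 0.4526 = 0.0679 km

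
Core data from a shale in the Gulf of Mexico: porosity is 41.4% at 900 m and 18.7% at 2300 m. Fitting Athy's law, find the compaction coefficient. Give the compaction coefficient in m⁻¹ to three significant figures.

Working in km (1 km = 1000 m; k in km⁻¹ = k in m⁻¹ × 1000):
Athy: phi(Z) = phi₀ e^(−kZ) ⇒ phi₁/phi₂ = e^{k(Z₂−Z₁)} ⇒ k = ln(phi₁/phi₂)/(Z₂−Z₁)
k = ln(0.414/0.187) / (2.3 − 0.9) = ln(2.214) / 1.4 = 0.7948 / 1.4 = 0.5677 km⁻¹

0.000568 m⁻¹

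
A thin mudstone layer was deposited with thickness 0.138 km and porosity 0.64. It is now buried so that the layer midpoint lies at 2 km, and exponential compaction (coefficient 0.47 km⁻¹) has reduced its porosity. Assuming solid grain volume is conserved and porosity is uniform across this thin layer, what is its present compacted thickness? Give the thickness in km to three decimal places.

0.066 km

Porosity at 2 km: phi = 0.64·exp(−0.47×2) = 0.2500
Solid-volume conservation: h(1−phi) = h₀(1−phi₀) ⇒ h = h₀·(1−phi₀)/(1−phi)
h = 0.138 × (1 − 0.64)/(1 − 0.2500) = 0.138 × 0.4800 = 0.0662 km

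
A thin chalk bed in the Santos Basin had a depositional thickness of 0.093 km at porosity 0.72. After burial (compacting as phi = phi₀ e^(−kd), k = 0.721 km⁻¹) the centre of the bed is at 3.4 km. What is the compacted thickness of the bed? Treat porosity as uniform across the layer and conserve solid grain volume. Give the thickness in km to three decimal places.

Porosity at 3.4 km: phi = 0.72·exp(−0.721×3.4) = 0.0620
Solid-volume conservation: h(1−phi) = h₀(1−phi₀) ⇒ h = h₀·(1−phi₀)/(1−phi)
h = 0.093 × (1 − 0.72)/(1 − 0.0620) = 0.093 × 0.2985 = 0.0278 km

0.028 km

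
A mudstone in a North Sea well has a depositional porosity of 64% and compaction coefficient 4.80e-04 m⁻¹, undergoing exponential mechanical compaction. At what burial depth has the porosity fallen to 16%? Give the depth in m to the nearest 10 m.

Working in km (1 km = 1000 m; β in km⁻¹ = β in m⁻¹ × 1000):
Invert Athy's law: d = ln(phi₀/phi) / β
d = ln(0.64/0.16) / 0.48 = ln(4) / 0.48 = 1.3863 / 0.48 = 2.888 km

2890 m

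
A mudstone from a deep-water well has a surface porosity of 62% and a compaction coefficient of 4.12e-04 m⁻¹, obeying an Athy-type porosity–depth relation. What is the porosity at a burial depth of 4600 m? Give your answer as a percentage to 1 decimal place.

9.3%

Working in km (1 km = 1000 m; c in km⁻¹ = c in m⁻¹ × 1000):
φ = φ₀·exp(−c·z) = 0.62 × exp(−0.412 × 4.6) = 0.62 × exp(−1.895)
  = 0.62 × 0.1503 = 0.0932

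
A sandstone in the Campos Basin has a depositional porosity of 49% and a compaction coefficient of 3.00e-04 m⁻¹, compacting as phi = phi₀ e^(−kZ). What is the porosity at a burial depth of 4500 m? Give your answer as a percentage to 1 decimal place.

12.7%

Working in km (1 km = 1000 m; k in km⁻¹ = k in m⁻¹ × 1000):
phi = phi₀·exp(−k·Z) = 0.49 × exp(−0.3 × 4.5) = 0.49 × exp(−1.35)
  = 0.49 × 0.2592 = 0.1270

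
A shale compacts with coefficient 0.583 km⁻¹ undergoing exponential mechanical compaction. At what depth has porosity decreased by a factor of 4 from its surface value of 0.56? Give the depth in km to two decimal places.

2.38 km

n/n₀ = 1/4 ⇒ exp(−k·z) = 1/4 ⇒ z = ln(4) / k
z = 1.3863 / 0.583 = 2.378 km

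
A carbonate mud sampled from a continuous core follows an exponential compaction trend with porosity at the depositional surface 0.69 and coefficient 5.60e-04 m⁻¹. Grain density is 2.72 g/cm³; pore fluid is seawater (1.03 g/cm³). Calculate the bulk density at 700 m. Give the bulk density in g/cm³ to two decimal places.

1.93 g/cm³

Working in km (1 km = 1000 m; k in km⁻¹ = k in m⁻¹ × 1000):
Porosity at depth: phi = 0.69·exp(−0.56×0.7) = 0.69×0.6757 = 0.4662
Bulk density: ρ_b = (1−phi)ρ_g + phi·ρ_f = 0.5338×2.72 + 0.4662×1.03
       = 1.452 + 0.480 = 1.932 g/cm³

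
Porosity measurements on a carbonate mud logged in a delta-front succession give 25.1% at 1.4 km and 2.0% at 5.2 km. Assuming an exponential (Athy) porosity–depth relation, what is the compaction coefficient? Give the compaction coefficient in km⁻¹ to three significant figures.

0.666 km⁻¹

Athy: phi(z) = phi₀ e^(−kz) ⇒ phi₁/phi₂ = e^{k(z₂−z₁)} ⇒ k = ln(phi₁/phi₂)/(z₂−z₁)
k = ln(0.251/0.02) / (5.2 − 1.4) = ln(12.55) / 3.8 = 2.5297 / 3.8 = 0.6657 km⁻¹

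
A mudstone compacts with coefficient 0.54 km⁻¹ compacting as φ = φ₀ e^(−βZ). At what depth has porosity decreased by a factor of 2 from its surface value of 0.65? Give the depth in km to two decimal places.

φ/φ₀ = 1/2 ⇒ exp(−β·Z) = 1/2 ⇒ Z = ln(2) / β
Z = 0.6931 / 0.54 = 1.284 km

1.28 km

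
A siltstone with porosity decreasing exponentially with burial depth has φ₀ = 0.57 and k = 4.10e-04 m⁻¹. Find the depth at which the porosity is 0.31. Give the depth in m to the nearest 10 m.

Working in km (1 km = 1000 m; k in km⁻¹ = k in m⁻¹ × 1000):
Invert Athy's law: d = ln(φ₀/φ) / k
d = ln(0.57/0.31) / 0.41 = ln(1.839) / 0.41 = 0.6091 / 0.41 = 1.486 km

1490 m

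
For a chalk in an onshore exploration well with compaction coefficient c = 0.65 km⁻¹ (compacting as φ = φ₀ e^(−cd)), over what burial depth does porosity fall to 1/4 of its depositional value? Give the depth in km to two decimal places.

φ/φ₀ = 1/4 ⇒ exp(−c·d) = 1/4 ⇒ d = ln(4) / c
d = 1.3863 / 0.65 = 2.133 km

2.13 km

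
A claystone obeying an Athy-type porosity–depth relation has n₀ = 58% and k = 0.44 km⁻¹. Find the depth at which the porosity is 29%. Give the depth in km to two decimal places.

1.58 km

Invert Athy's law: z = ln(n₀/n) / k
z = ln(0.58/0.29) / 0.44 = ln(2) / 0.44 = 0.6931 / 0.44 = 1.575 km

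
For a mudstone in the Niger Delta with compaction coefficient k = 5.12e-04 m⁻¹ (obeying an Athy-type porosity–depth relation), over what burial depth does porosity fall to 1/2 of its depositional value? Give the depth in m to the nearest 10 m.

Working in km (1 km = 1000 m; k in km⁻¹ = k in m⁻¹ × 1000):
n/n₀ = 1/2 ⇒ exp(−k·Z) = 1/2 ⇒ Z = ln(2) / k
Z = 0.6931 / 0.512 = 1.354 km

1350 m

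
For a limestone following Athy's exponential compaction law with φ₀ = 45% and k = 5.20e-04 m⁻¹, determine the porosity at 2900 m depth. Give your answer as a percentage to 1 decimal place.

Working in km (1 km = 1000 m; k in km⁻¹ = k in m⁻¹ × 1000):
φ = φ₀·exp(−k·z) = 0.45 × exp(−0.52 × 2.9) = 0.45 × exp(−1.508)
  = 0.45 × 0.2214 = 0.0996

10.0%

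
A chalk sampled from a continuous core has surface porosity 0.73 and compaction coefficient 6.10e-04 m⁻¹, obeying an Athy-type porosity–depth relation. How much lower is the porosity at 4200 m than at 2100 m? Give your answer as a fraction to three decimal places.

0.146

Working in km (1 km = 1000 m; c in km⁻¹ = c in m⁻¹ × 1000):
φ(2.1) = 0.73·e^(−0.61×2.1) = 0.2028
φ(4.2) = 0.73·e^(−0.61×4.2) = 0.0563
Δφ = 0.2028 − 0.0563 = 0.1464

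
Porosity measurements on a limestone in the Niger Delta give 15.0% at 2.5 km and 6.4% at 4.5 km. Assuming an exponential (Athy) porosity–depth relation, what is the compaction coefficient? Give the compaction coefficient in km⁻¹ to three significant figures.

0.426 km⁻¹

Athy: n(z) = n₀ e^(−cz) ⇒ n₁/n₂ = e^{c(z₂−z₁)} ⇒ c = ln(n₁/n₂)/(z₂−z₁)
c = ln(0.15/0.064) / (4.5 − 2.5) = ln(2.344) / 2 = 0.8518 / 2 = 0.4259 km⁻¹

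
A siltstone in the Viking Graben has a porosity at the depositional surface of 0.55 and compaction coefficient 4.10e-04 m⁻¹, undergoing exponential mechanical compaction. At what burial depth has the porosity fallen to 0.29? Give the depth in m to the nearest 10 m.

Working in km (1 km = 1000 m; β in km⁻¹ = β in m⁻¹ × 1000):
Invert Athy's law: Z = ln(φ₀/φ) / β
Z = ln(0.55/0.29) / 0.41 = ln(1.897) / 0.41 = 0.6400 / 0.41 = 1.561 km

1560 m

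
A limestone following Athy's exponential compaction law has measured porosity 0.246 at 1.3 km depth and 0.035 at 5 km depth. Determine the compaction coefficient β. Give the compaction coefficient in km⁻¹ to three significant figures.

Athy: φ(d) = φ₀ e^(−βd) ⇒ φ₁/φ₂ = e^{β(d₂−d₁)} ⇒ β = ln(φ₁/φ₂)/(d₂−d₁)
β = ln(0.246/0.035) / (5 − 1.3) = ln(7.029) / 3.7 = 1.9500 / 3.7 = 0.527 km⁻¹

0.527 km⁻¹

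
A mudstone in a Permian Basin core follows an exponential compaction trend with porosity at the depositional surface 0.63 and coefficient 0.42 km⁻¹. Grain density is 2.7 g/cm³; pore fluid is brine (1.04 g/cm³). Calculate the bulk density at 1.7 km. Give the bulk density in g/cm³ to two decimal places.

2.19 g/cm³

Porosity at depth: n = 0.63·exp(−0.42×1.7) = 0.63×0.4897 = 0.3085
Bulk density: ρ_b = (1−n)ρ_g + n·ρ_f = 0.6915×2.7 + 0.3085×1.04
       = 1.867 + 0.321 = 2.188 g/cm³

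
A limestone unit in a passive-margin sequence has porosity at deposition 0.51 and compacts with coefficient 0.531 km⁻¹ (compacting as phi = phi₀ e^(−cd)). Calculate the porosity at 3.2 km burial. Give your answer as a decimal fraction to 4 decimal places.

0.0932

phi = phi₀·exp(−c·d) = 0.51 × exp(−0.531 × 3.2) = 0.51 × exp(−1.699)
  = 0.51 × 0.1828 = 0.0932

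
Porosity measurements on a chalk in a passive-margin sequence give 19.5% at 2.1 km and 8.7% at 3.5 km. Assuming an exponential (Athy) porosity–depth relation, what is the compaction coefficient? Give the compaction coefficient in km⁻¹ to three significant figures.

0.576 km⁻¹

Athy: n(z) = n₀ e^(−kz) ⇒ n₁/n₂ = e^{k(z₂−z₁)} ⇒ k = ln(n₁/n₂)/(z₂−z₁)
k = ln(0.195/0.087) / (3.5 − 2.1) = ln(2.241) / 1.4 = 0.8071 / 1.4 = 0.5765 km⁻¹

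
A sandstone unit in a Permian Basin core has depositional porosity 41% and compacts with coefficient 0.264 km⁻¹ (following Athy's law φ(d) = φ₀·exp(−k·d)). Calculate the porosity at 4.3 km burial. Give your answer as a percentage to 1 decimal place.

φ = φ₀·exp(−k·d) = 0.41 × exp(−0.264 × 4.3) = 0.41 × exp(−1.135)
  = 0.41 × 0.3214 = 0.1318

13.2%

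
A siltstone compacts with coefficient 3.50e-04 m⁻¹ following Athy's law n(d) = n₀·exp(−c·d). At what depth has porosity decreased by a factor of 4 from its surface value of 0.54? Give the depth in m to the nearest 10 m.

Working in km (1 km = 1000 m; c in km⁻¹ = c in m⁻¹ × 1000):
n/n₀ = 1/4 ⇒ exp(−c·d) = 1/4 ⇒ d = ln(4) / c
d = 1.3863 / 0.35 = 3.961 km

3960 m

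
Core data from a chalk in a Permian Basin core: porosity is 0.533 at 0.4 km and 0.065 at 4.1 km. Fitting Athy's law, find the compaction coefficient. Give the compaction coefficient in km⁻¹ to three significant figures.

0.569 km⁻¹

Athy: φ(z) = φ₀ e^(−cz) ⇒ φ₁/φ₂ = e^{c(z₂−z₁)} ⇒ c = ln(φ₁/φ₂)/(z₂−z₁)
c = ln(0.533/0.065) / (4.1 − 0.4) = ln(8.2) / 3.7 = 2.1041 / 3.7 = 0.5687 km⁻¹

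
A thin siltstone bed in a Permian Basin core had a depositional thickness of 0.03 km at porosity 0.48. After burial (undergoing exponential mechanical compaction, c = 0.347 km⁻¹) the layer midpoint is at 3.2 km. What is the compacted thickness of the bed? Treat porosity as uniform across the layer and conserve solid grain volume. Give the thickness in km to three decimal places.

Porosity at 3.2 km: φ = 0.48·exp(−0.347×3.2) = 0.1581
Solid-volume conservation: h(1−φ) = h₀(1−φ₀) ⇒ h = h₀·(1−φ₀)/(1−φ)
h = 0.03 × (1 − 0.48)/(1 − 0.1581) = 0.03 × 0.6177 = 0.0185 km

0.019 km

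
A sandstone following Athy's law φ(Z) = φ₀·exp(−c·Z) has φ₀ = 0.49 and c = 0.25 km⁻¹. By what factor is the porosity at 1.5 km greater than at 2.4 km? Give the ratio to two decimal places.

1.25

φ(Z₁)/φ(Z₂) = e^(−c·Z₁)/e^(−c·Z₂) = e^{c(Z₂−Z₁)}
= exp(0.25 × 0.9) = exp(0.225) = 1.2523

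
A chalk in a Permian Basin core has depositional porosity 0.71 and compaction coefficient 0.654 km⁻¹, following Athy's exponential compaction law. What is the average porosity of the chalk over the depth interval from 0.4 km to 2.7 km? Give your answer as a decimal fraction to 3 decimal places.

⟨φ⟩ = (1/(d₂−d₁)) ∫ φ₀ e^(−βd) dd = φ₀·(e^(−β·d₁) − e^(−β·d₂)) / (β·(d₂−d₁))
e^(−0.654×0.4) = 0.7698; e^(−0.654×2.7) = 0.1710
⟨φ⟩ = 0.71 × (0.7698 − 0.1710) / (0.654 × 2.3) = 0.71 × 0.3981 = 0.2826

0.283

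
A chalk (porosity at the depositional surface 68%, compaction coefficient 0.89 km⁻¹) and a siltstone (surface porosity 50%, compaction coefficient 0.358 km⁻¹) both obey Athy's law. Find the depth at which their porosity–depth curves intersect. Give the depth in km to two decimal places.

Set n₀ₐ e^(−kₐZ) = n₀ᵦ e^(−kᵦZ) ⇒ ln(n₀ₐ/n₀ᵦ) = (kₐ − kᵦ)·Z
Z = ln(0.68/0.5) / (0.89 − 0.358) = 0.3075 / 0.532 = 0.578 km

0.58 km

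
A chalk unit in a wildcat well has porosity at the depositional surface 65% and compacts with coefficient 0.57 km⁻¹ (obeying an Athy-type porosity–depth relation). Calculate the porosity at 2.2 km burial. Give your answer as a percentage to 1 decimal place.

phi = phi₀·exp(−c·Z) = 0.65 × exp(−0.57 × 2.2) = 0.65 × exp(−1.254)
  = 0.65 × 0.2854 = 0.1855

18.5%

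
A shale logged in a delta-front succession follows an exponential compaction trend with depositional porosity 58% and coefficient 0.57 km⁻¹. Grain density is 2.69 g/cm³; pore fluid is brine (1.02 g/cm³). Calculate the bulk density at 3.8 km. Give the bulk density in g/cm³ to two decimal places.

Porosity at depth: φ = 0.58·exp(−0.57×3.8) = 0.58×0.1146 = 0.0665
Bulk density: ρ_b = (1−φ)ρ_g + φ·ρ_f = 0.9335×2.69 + 0.0665×1.02
       = 2.511 + 0.068 = 2.579 g/cm³

2.58 g/cm³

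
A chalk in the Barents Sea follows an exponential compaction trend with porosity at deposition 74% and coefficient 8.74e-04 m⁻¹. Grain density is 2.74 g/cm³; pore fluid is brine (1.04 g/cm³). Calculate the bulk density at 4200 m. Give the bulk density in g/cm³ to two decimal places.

2.71 g/cm³

Working in km (1 km = 1000 m; k in km⁻¹ = k in m⁻¹ × 1000):
Porosity at depth: φ = 0.74·exp(−0.874×4.2) = 0.74×0.0255 = 0.0188
Bulk density: ρ_b = (1−φ)ρ_g + φ·ρ_f = 0.9812×2.74 + 0.0188×1.04
       = 2.688 + 0.020 = 2.708 g/cm³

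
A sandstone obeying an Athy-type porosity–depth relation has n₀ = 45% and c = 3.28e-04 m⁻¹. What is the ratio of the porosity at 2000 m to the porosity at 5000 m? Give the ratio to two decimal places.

2.68

Working in km (1 km = 1000 m; c in km⁻¹ = c in m⁻¹ × 1000):
n(Z₁)/n(Z₂) = e^(−c·Z₁)/e^(−c·Z₂) = e^{c(Z₂−Z₁)}
= exp(0.328 × 3) = exp(0.984) = 2.6751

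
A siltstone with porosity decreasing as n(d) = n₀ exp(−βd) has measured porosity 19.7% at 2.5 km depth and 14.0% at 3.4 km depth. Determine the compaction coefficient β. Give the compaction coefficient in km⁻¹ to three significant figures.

Athy: n(d) = n₀ e^(−βd) ⇒ n₁/n₂ = e^{β(d₂−d₁)} ⇒ β = ln(n₁/n₂)/(d₂−d₁)
β = ln(0.197/0.14) / (3.4 − 2.5) = ln(1.407) / 0.9 = 0.3416 / 0.9 = 0.3795 km⁻¹

0.380 km⁻¹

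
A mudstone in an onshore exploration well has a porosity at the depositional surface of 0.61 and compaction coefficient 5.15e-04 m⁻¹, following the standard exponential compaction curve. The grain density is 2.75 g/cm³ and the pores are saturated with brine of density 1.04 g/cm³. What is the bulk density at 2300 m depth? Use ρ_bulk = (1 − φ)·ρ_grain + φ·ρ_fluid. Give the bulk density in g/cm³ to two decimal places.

2.43 g/cm³

Working in km (1 km = 1000 m; k in km⁻¹ = k in m⁻¹ × 1000):
Porosity at depth: phi = 0.61·exp(−0.515×2.3) = 0.61×0.3059 = 0.1866
Bulk density: ρ_b = (1−phi)ρ_g + phi·ρ_f = 0.8134×2.75 + 0.1866×1.04
       = 2.237 + 0.194 = 2.431 g/cm³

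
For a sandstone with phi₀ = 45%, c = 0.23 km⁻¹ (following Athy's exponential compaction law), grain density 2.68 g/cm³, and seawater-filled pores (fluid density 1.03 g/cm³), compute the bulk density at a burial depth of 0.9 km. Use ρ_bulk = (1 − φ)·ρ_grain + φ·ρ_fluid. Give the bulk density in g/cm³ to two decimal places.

2.08 g/cm³

Porosity at depth: phi = 0.45·exp(−0.23×0.9) = 0.45×0.8130 = 0.3659
Bulk density: ρ_b = (1−phi)ρ_g + phi·ρ_f = 0.6341×2.68 + 0.3659×1.03
       = 1.699 + 0.377 = 2.076 g/cm³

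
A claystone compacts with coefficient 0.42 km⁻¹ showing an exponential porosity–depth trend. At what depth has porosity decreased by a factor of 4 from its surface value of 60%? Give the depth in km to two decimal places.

3.30 km

phi/phi₀ = 1/4 ⇒ exp(−β·z) = 1/4 ⇒ z = ln(4) / β
z = 1.3863 / 0.42 = 3.301 km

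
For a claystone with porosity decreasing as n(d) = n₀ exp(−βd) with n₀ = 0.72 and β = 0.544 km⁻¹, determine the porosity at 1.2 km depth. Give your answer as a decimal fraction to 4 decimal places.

0.3748

n = n₀·exp(−β·d) = 0.72 × exp(−0.544 × 1.2) = 0.72 × exp(−0.6528)
  = 0.72 × 0.5206 = 0.3748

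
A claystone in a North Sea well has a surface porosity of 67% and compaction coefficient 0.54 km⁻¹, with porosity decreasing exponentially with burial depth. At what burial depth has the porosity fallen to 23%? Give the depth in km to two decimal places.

1.98 km

Invert Athy's law: z = ln(phi₀/phi) / β
z = ln(0.67/0.23) / 0.54 = ln(2.913) / 0.54 = 1.0692 / 0.54 = 1.980 km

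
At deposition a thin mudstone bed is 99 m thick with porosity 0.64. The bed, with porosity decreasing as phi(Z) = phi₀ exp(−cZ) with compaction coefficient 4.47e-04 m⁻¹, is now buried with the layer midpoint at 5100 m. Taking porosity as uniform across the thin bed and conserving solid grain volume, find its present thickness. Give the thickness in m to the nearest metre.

38 m

Working in km (1 km = 1000 m; c in km⁻¹ = c in m⁻¹ × 1000):
Porosity at 5.1 km: phi = 0.64·exp(−0.447×5.1) = 0.0655
Solid-volume conservation: h(1−phi) = h₀(1−phi₀) ⇒ h = h₀·(1−phi₀)/(1−phi)
h = 0.099 × (1 − 0.64)/(1 − 0.0655) = 0.099 × 0.3852 = 0.0381 km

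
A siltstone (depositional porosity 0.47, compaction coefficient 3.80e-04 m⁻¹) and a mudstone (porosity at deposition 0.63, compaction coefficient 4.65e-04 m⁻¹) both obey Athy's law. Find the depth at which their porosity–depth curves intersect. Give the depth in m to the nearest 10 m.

Working in km (1 km = 1000 m; k in km⁻¹ = k in m⁻¹ × 1000):
Set phi₀ₐ e^(−kₐz) = phi₀ᵦ e^(−kᵦz) ⇒ ln(phi₀ₐ/phi₀ᵦ) = (kₐ − kᵦ)·z
z = ln(0.47/0.63) / (0.38 − 0.465) = -0.2930 / -0.085 = 3.447 km

3450 m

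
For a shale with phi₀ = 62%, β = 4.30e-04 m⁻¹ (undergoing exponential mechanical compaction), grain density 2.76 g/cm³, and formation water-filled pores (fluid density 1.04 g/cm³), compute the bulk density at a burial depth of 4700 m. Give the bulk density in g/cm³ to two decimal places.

Working in km (1 km = 1000 m; β in km⁻¹ = β in m⁻¹ × 1000):
Porosity at depth: phi = 0.62·exp(−0.43×4.7) = 0.62×0.1325 = 0.0822
Bulk density: ρ_b = (1−phi)ρ_g + phi·ρ_f = 0.9178×2.76 + 0.0822×1.04
       = 2.533 + 0.085 = 2.619 g/cm³

2.62 g/cm³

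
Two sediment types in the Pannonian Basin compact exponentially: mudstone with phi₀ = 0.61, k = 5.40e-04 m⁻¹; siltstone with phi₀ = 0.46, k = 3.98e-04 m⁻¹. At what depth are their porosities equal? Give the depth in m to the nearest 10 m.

Working in km (1 km = 1000 m; k in km⁻¹ = k in m⁻¹ × 1000):
Set phi₀ₐ e^(−kₐZ) = phi₀ᵦ e^(−kᵦZ) ⇒ ln(phi₀ₐ/phi₀ᵦ) = (kₐ − kᵦ)·Z
Z = ln(0.61/0.46) / (0.54 − 0.398) = 0.2822 / 0.142 = 1.988 km

1990 m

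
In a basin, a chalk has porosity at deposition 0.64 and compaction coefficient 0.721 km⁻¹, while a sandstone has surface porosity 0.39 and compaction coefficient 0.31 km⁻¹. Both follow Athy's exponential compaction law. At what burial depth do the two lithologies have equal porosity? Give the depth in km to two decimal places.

1.21 km

Set n₀ₐ e^(−βₐd) = n₀ᵦ e^(−βᵦd) ⇒ ln(n₀ₐ/n₀ᵦ) = (βₐ − βᵦ)·d
d = ln(0.64/0.39) / (0.721 − 0.31) = 0.4953 / 0.411 = 1.205 km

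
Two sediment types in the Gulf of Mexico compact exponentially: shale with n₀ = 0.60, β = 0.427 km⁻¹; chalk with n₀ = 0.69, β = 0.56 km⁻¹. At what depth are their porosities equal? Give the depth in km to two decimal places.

Set n₀ₐ e^(−βₐz) = n₀ᵦ e^(−βᵦz) ⇒ ln(n₀ₐ/n₀ᵦ) = (βₐ − βᵦ)·z
z = ln(0.6/0.69) / (0.427 − 0.56) = -0.1398 / -0.133 = 1.051 km

1.05 km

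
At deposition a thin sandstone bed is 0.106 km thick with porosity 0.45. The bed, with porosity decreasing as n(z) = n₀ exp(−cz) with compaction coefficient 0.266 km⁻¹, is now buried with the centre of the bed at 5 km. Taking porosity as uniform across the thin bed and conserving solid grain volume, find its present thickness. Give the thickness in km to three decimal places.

0.066 km

Porosity at 5 km: n = 0.45·exp(−0.266×5) = 0.1190
Solid-volume conservation: h(1−n) = h₀(1−n₀) ⇒ h = h₀·(1−n₀)/(1−n)
h = 0.106 × (1 − 0.45)/(1 − 0.1190) = 0.106 × 0.6243 = 0.0662 km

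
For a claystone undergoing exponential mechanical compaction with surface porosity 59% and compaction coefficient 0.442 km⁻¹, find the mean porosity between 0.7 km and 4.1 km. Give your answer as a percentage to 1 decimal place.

22.4%

⟨phi⟩ = (1/(Z₂−Z₁)) ∫ phi₀ e^(−βZ) dZ = phi₀·(e^(−β·Z₁) − e^(−β·Z₂)) / (β·(Z₂−Z₁))
e^(−0.442×0.7) = 0.7339; e^(−0.442×4.1) = 0.1633
⟨phi⟩ = 0.59 × (0.7339 − 0.1633) / (0.442 × 3.4) = 0.59 × 0.3797 = 0.2240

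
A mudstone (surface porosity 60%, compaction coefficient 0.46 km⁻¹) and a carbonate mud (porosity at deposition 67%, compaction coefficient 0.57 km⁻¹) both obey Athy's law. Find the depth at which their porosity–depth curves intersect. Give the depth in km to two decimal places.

1.00 km

Set phi₀ₐ e^(−cₐd) = phi₀ᵦ e^(−cᵦd) ⇒ ln(phi₀ₐ/phi₀ᵦ) = (cₐ − cᵦ)·d
d = ln(0.6/0.67) / (0.46 − 0.57) = -0.1103 / -0.11 = 1.003 km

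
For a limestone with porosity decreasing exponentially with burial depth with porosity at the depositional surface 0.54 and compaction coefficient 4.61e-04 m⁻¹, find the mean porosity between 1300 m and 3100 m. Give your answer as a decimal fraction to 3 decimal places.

0.202

Working in km (1 km = 1000 m; k in km⁻¹ = k in m⁻¹ × 1000):
⟨φ⟩ = (1/(d₂−d₁)) ∫ φ₀ e^(−kd) dd = φ₀·(e^(−k·d₁) − e^(−k·d₂)) / (k·(d₂−d₁))
e^(−0.461×1.3) = 0.5492; e^(−0.461×3.1) = 0.2395
⟨φ⟩ = 0.54 × (0.5492 − 0.2395) / (0.461 × 1.8) = 0.54 × 0.3732 = 0.2015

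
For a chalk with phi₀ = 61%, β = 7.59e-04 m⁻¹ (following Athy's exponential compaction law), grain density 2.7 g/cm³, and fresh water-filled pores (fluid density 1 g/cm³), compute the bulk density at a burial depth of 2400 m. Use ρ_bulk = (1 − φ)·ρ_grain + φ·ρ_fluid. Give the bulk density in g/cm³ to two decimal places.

2.53 g/cm³

Working in km (1 km = 1000 m; β in km⁻¹ = β in m⁻¹ × 1000):
Porosity at depth: phi = 0.61·exp(−0.759×2.4) = 0.61×0.1618 = 0.0987
Bulk density: ρ_b = (1−phi)ρ_g + phi·ρ_f = 0.9013×2.7 + 0.0987×1
       = 2.434 + 0.099 = 2.532 g/cm³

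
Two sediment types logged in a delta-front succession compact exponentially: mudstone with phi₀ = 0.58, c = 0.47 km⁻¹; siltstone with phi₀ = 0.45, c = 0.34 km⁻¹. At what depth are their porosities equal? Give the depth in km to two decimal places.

Set phi₀ₐ e^(−cₐZ) = phi₀ᵦ e^(−cᵦZ) ⇒ ln(phi₀ₐ/phi₀ᵦ) = (cₐ − cᵦ)·Z
Z = ln(0.58/0.45) / (0.47 − 0.34) = 0.2538 / 0.13 = 1.952 km

1.95 km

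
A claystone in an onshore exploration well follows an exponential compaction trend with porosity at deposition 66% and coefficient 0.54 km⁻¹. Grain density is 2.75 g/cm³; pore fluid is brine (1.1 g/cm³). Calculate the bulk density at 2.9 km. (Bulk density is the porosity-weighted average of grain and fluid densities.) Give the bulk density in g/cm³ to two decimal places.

2.52 g/cm³

Porosity at depth: n = 0.66·exp(−0.54×2.9) = 0.66×0.2089 = 0.1379
Bulk density: ρ_b = (1−n)ρ_g + n·ρ_f = 0.8621×2.75 + 0.1379×1.1
       = 2.371 + 0.152 = 2.523 g/cm³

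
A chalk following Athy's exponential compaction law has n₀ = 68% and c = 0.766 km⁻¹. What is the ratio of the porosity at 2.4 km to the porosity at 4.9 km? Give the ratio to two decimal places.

6.79

n(Z₁)/n(Z₂) = e^(−c·Z₁)/e^(−c·Z₂) = e^{c(Z₂−Z₁)}
= exp(0.766 × 2.5) = exp(1.915) = 6.7869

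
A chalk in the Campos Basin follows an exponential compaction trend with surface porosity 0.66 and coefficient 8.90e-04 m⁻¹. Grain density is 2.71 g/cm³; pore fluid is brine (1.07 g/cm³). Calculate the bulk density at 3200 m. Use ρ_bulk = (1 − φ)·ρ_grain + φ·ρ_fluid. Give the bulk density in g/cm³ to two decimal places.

2.65 g/cm³

Working in km (1 km = 1000 m; β in km⁻¹ = β in m⁻¹ × 1000):
Porosity at depth: φ = 0.66·exp(−0.89×3.2) = 0.66×0.0580 = 0.0383
Bulk density: ρ_b = (1−φ)ρ_g + φ·ρ_f = 0.9617×2.71 + 0.0383×1.07
       = 2.606 + 0.041 = 2.647 g/cm³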